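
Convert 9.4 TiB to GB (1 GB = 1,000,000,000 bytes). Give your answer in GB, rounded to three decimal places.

10,335.409 GB

9.4 TiB = 9.4 × 2^40 bytes = 10,335,409,301,094.4 bytes
1 GB = 1,000,000,000 bytes
10,335,409,301,094.4 / 1,000,000,000 = 10,335.409 GB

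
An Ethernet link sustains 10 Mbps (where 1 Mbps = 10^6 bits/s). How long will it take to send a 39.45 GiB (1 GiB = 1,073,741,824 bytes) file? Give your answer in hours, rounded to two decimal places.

39.45 GiB = 42,359,114,956.8 bytes = 338,872,919,654.4 bits
10 Mbps = 10,000,000 bits/s
time = 338,872,919,654.4 / 10,000,000 = 33,887.2920 s
33,887.2920 s / 3600 = 9.41 hours

9.41 hours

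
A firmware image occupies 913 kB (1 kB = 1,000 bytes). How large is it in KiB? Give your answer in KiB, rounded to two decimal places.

891.60 KiB

913 kB = 913 × 10^3 bytes = 913,000 bytes
1 KiB = 2^10 bytes = 1,024 bytes
913,000 / 1,024 = 891.60 KiB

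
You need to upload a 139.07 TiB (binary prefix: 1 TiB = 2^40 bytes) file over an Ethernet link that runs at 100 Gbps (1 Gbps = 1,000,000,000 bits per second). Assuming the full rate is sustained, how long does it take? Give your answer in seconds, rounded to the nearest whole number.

12,233 seconds

139.07 TiB = 152,909,082,074,808.32 bytes = 1,223,272,656,598,466.56 bits
100 Gbps = 100,000,000,000 bits/s
time = 1,223,272,656,598,466.56 / 100,000,000,000 = 12,233 s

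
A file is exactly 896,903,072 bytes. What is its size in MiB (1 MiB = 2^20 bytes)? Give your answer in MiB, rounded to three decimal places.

896,903,072 bytes given.
1 MiB = 2^20 bytes = 1,048,576 bytes
896,903,072 / 1,048,576 = 855.353 MiB

855.353 MiB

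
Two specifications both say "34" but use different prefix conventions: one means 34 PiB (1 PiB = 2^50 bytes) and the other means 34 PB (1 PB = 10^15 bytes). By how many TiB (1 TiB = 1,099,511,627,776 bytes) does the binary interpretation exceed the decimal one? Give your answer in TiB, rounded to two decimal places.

3,893.18 TiB

34 PiB = 34 × 1,125,899,906,842,624 = 38,280,596,832,649,216 bytes
34 PB = 34 × 1,000,000,000,000,000 = 34,000,000,000,000,000 bytes
difference = 4,280,596,832,649,216 bytes
4,280,596,832,649,216 / 1,099,511,627,776 = 3,893.18 TiB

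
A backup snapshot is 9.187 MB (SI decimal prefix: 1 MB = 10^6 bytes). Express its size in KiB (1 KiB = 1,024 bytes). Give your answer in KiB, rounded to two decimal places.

8,971.68 KiB

9.187 MB × 1,000,000 bytes/MB = 9,187,000 bytes
1 KiB = 2^10 bytes = 1,024 bytes
9,187,000 / 1,024 = 8,971.68 KiB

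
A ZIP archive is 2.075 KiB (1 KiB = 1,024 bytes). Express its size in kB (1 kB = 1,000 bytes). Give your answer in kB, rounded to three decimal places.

2.125 kB

2.075 KiB = 2.075 × 2^10 bytes = 2,124.8 bytes
1 kB = 10^3 bytes = 1,000 bytes
2,124.8 / 1,000 = 2.125 kB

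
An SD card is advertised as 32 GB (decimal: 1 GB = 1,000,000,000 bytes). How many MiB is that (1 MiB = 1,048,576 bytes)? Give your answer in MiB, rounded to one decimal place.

32 GB = 32 × 10^9 bytes = 32,000,000,000 bytes
1 MiB = 2^20 bytes = 1,048,576 bytes
32,000,000,000 / 1,048,576 = 30,517.6 MiB

30,517.6 MiB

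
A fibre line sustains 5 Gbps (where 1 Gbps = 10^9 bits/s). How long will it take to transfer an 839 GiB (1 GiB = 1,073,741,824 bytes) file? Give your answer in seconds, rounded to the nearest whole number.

1,441 seconds

839 GiB = 900,869,390,336 bytes = 7,206,955,122,688 bits
5 Gbps = 5,000,000,000 bits/s
time = 7,206,955,122,688 / 5,000,000,000 = 1,441 s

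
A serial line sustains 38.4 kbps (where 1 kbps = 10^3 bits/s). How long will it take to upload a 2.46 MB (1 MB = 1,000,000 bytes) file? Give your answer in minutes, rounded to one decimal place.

2.46 MB = 2,460,000 bytes = 19,680,000 bits
38.4 kbps = 38,400 bits/s
time = 19,680,000 / 38,400 = 512.50 s
512.50 s / 60 = 8.5 minutes

8.5 minutes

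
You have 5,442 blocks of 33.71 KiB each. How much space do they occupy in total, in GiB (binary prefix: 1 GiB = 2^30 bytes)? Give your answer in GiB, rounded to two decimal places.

0.17 GiB

Total = 5,442 × 33.71 KiB = 183449.82 KiB
= 183449.82 × 1,024 bytes = 187,852,615.68 bytes
1 GiB = 1,073,741,824 bytes
187,852,615.68 / 1,073,741,824 = 0.17 GiB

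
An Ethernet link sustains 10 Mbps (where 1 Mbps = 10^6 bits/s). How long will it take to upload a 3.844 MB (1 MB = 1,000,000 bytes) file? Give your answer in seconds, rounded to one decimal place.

3.1 seconds

3.844 MB = 3,844,000 bytes = 30,752,000 bits
10 Mbps = 10,000,000 bits/s
time = 30,752,000 / 10,000,000 = 3.1 s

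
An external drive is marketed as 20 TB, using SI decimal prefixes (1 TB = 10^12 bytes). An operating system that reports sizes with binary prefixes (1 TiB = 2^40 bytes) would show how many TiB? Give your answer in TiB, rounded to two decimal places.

18.19 TiB

20 TB × 1,000,000,000,000 bytes/TB = 20,000,000,000,000 bytes
1 TiB = 2^40 bytes = 1,099,511,627,776 bytes
20,000,000,000,000 / 1,099,511,627,776 = 18.19 TiB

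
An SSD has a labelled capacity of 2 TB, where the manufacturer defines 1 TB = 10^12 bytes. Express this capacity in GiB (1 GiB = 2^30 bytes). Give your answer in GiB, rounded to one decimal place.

1,862.6 GiB

2 TB = 2 × 10^12 bytes = 2,000,000,000,000 bytes
1 GiB = 2^30 bytes = 1,073,741,824 bytes
2,000,000,000,000 / 1,073,741,824 = 1,862.6 GiB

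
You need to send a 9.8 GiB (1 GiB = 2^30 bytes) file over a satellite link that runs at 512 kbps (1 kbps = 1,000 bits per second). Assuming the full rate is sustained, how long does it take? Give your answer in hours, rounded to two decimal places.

45.67 hours

9.8 GiB = 10,522,669,875.2 bytes = 84,181,359,001.6 bits
512 kbps = 512,000 bits/s
time = 84,181,359,001.6 / 512,000 = 164,416.7168 s
164,416.7168 s / 3600 = 45.67 hours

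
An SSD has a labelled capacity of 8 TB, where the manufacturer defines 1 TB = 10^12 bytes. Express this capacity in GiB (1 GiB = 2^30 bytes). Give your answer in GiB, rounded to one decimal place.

8 TB × 1,000,000,000,000 bytes/TB = 8,000,000,000,000 bytes
1 GiB = 2^30 bytes = 1,073,741,824 bytes
8,000,000,000,000 / 1,073,741,824 = 7,450.6 GiB

7,450.6 GiB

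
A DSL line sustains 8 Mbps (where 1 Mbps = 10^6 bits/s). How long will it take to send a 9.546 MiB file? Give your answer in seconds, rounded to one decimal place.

10.0 seconds

9.546 MiB = 10,009,706.496 bytes = 80,077,651.968 bits
8 Mbps = 8,000,000 bits/s
time = 80,077,651.968 / 8,000,000 = 10.0 s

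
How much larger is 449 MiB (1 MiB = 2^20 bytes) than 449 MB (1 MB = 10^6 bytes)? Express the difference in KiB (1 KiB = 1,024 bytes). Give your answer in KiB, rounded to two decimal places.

21,299.44 KiB

449 MiB = 449 × 1,048,576 = 470,810,624 bytes
449 MB = 449 × 1,000,000 = 449,000,000 bytes
difference = 21,810,624 bytes
21,810,624 / 1,024 = 21,299.44 KiB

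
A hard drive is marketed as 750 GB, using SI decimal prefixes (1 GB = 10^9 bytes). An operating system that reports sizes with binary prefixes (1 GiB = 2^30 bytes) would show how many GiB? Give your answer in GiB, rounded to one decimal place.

698.5 GiB

750 GB = 750 × 10^9 bytes = 750,000,000,000 bytes
1 GiB = 1,073,741,824 bytes
750,000,000,000 / 1,073,741,824 = 698.5 GiB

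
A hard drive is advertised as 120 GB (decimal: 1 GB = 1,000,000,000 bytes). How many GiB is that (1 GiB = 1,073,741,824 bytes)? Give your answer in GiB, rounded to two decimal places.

120 GB = 120 × 10^9 bytes = 120,000,000,000 bytes
1 GiB = 1,073,741,824 bytes
120,000,000,000 / 1,073,741,824 = 111.76 GiB

111.76 GiB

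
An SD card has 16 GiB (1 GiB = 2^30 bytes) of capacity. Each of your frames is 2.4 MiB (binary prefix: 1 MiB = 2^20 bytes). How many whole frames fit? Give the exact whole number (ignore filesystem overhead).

Capacity: 16 GiB = 17,179,869,184 bytes
Per item: 2.4 MiB = 2,516,582.4 bytes
⌊17,179,869,184 / 2,516,582.4⌋ = 6,826

6,826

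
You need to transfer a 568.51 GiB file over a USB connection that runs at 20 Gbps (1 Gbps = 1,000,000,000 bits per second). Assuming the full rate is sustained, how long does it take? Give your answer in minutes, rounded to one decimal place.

568.51 GiB = 610,432,964,362.24 bytes = 4,883,463,714,897.92 bits
20 Gbps = 20,000,000,000 bits/s
time = 4,883,463,714,897.92 / 20,000,000,000 = 244.17 s
244.17 s / 60 = 4.1 minutes

4.1 minutes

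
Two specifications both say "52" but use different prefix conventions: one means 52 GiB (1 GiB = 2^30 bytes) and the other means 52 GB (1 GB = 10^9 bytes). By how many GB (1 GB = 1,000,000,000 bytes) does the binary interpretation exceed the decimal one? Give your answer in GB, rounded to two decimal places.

3.83 GB

52 GiB = 52 × 1,073,741,824 = 55,834,574,848 bytes
52 GB = 52 × 1,000,000,000 = 52,000,000,000 bytes
difference = 3,834,574,848 bytes
3,834,574,848 / 1,000,000,000 = 3.83 GB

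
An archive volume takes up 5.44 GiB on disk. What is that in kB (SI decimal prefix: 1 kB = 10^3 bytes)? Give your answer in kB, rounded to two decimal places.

5.44 GiB = 5.44 × 2^30 bytes = 5,841,155,522.56 bytes
1 kB = 10^3 bytes = 1,000 bytes
5,841,155,522.56 / 1,000 = 5,841,155.52 kB

5,841,155.52 kB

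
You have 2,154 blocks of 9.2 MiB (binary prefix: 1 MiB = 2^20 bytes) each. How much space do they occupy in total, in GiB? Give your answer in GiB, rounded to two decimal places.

19.35 GiB

Total = 2,154 × 9.2 MiB = 19816.8 MiB
= 19816.8 × 1,048,576 bytes = 20,779,420,876.8 bytes
1 GiB = 1,073,741,824 bytes
20,779,420,876.8 / 1,073,741,824 = 19.35 GiB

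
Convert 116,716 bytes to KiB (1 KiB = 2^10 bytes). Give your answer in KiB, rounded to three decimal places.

113.980 KiB

116,716 bytes given.
1 KiB = 2^10 bytes = 1,024 bytes
116,716 / 1,024 = 113.980 KiB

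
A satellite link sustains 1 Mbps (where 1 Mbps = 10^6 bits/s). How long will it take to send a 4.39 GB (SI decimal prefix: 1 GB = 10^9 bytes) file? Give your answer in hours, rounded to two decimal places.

9.76 hours

4.39 GB = 4,390,000,000 bytes = 35,120,000,000 bits
1 Mbps = 1,000,000 bits/s
time = 35,120,000,000 / 1,000,000 = 35,120.0000 s
35,120.0000 s / 3600 = 9.76 hours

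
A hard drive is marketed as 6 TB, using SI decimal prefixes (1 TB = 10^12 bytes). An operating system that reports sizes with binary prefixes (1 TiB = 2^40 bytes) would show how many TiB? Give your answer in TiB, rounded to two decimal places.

6 TB × 1,000,000,000,000 bytes/TB = 6,000,000,000,000 bytes
1 TiB = 1,099,511,627,776 bytes
6,000,000,000,000 / 1,099,511,627,776 = 5.46 TiB

5.46 TiB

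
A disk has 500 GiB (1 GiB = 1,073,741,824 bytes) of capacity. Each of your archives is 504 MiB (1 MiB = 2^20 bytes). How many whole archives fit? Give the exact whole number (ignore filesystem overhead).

Capacity: 500 GiB = 536,870,912,000 bytes
Per item: 504 MiB = 528,482,304 bytes
⌊536,870,912,000 / 528,482,304⌋ = 1,015

1,015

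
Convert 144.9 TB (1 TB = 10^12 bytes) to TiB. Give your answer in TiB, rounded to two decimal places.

144.9 TB × 1,000,000,000,000 bytes/TB = 144,900,000,000,000 bytes
1 TiB = 1,099,511,627,776 bytes
144,900,000,000,000 / 1,099,511,627,776 = 131.79 TiB

131.79 TiB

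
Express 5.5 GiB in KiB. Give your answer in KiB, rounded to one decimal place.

5.5 GiB × 1,073,741,824 bytes/GiB = 5,905,580,032 bytes
1 KiB = 1,024 bytes
5,905,580,032 / 1,024 = 5,767,168.0 KiB

5,767,168.0 KiB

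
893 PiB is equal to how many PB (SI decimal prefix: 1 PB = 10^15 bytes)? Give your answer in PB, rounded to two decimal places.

1,005.43 PB

893 PiB × 1,125,899,906,842,624 bytes/PiB = 1,005,428,616,810,463,232 bytes
1 PB = 10^15 bytes = 1,000,000,000,000,000 bytes
1,005,428,616,810,463,232 / 1,000,000,000,000,000 = 1,005.43 PB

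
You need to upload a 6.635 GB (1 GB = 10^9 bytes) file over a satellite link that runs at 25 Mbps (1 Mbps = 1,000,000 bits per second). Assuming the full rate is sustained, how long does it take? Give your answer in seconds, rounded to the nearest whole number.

2,123 seconds

6.635 GB = 6,635,000,000 bytes = 53,080,000,000 bits
25 Mbps = 25,000,000 bits/s
time = 53,080,000,000 / 25,000,000 = 2,123 s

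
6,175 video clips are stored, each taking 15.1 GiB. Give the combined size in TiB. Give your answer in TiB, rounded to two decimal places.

Total = 6,175 × 15.1 GiB = 93242.5 GiB
= 93242.5 × 1,073,741,824 bytes = 100,118,372,024,320 bytes
1 TiB = 1,099,511,627,776 bytes
100,118,372,024,320 / 1,099,511,627,776 = 91.06 TiB

91.06 TiB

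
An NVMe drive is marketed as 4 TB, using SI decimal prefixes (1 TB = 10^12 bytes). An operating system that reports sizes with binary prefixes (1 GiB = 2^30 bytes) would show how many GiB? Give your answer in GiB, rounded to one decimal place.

3,725.3 GiB

4 TB × 1,000,000,000,000 bytes/TB = 4,000,000,000,000 bytes
1 GiB = 2^30 bytes = 1,073,741,824 bytes
4,000,000,000,000 / 1,073,741,824 = 3,725.3 GiB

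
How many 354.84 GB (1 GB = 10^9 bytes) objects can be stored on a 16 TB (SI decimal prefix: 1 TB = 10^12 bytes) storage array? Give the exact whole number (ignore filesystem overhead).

Capacity: 16 TB = 16,000,000,000,000 bytes
Per item: 354.84 GB = 354,840,000,000 bytes
⌊16,000,000,000,000 / 354,840,000,000⌋ = 45

45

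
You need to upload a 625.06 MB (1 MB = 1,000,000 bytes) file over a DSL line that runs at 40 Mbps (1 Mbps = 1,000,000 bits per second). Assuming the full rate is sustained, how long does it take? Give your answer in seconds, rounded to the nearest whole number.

125 seconds

625.06 MB = 625,060,000 bytes = 5,000,480,000 bits
40 Mbps = 40,000,000 bits/s
time = 5,000,480,000 / 40,000,000 = 125 s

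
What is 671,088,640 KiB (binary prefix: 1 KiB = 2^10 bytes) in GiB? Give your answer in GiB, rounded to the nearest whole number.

640 GiB

671,088,640 KiB × 1,024 bytes/KiB = 687,194,767,360 bytes
1 GiB = 1,073,741,824 bytes
687,194,767,360 / 1,073,741,824 = 640 GiB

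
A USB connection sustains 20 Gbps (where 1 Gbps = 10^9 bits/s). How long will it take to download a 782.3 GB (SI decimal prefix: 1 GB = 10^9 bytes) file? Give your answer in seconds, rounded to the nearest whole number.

313 seconds

782.3 GB = 782,300,000,000 bytes = 6,258,400,000,000 bits
20 Gbps = 20,000,000,000 bits/s
time = 6,258,400,000,000 / 20,000,000,000 = 313 s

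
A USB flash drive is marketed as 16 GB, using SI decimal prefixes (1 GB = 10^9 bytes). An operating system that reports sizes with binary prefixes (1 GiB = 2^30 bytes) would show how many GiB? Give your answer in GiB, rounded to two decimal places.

14.90 GiB

16 GB = 16 × 10^9 bytes = 16,000,000,000 bytes
1 GiB = 2^30 bytes = 1,073,741,824 bytes
16,000,000,000 / 1,073,741,824 = 14.90 GiB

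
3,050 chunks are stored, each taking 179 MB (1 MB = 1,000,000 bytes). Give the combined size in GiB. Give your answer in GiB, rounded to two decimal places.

Total = 3,050 × 179 MB = 545,950 MB
= 545,950 × 1,000,000 bytes = 545,950,000,000 bytes
1 GiB = 1,073,741,824 bytes
545,950,000,000 / 1,073,741,824 = 508.46 GiB

508.46 GiB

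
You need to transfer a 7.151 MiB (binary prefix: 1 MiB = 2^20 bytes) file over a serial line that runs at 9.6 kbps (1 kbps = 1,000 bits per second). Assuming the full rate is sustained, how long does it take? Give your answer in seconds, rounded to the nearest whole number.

6,249 seconds

7.151 MiB = 7,498,366.976 bytes = 59,986,935.808 bits
9.6 kbps = 9,600 bits/s
time = 59,986,935.808 / 9,600 = 6,249 s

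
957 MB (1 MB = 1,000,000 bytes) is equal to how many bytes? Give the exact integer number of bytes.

957 × 1,000,000 = 957,000,000 bytes

957,000,000 bytes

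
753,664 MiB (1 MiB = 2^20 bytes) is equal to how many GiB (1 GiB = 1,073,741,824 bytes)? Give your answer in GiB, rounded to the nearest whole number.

753,664 MiB = 753,664 × 2^20 bytes = 790,273,982,464 bytes
1 GiB = 2^30 bytes = 1,073,741,824 bytes
790,273,982,464 / 1,073,741,824 = 736 GiB

736 GiB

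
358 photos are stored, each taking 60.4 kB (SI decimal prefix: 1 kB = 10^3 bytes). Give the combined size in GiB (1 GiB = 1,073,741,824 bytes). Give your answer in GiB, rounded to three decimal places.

0.020 GiB

Total = 358 × 60.4 kB = 21623.2 kB
= 21623.2 × 1,000 bytes = 21,623,200 bytes
1 GiB = 1,073,741,824 bytes
21,623,200 / 1,073,741,824 = 0.020 GiB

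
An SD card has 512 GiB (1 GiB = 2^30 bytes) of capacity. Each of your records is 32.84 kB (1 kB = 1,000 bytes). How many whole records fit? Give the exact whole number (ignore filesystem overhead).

16,740,432

Capacity: 512 GiB = 549,755,813,888 bytes
Per item: 32.84 kB = 32,840 bytes
⌊549,755,813,888 / 32,840⌋ = 16,740,432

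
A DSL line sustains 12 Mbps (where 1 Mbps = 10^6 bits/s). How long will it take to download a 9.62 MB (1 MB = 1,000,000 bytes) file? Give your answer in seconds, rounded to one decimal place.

9.62 MB = 9,620,000 bytes = 76,960,000 bits
12 Mbps = 12,000,000 bits/s
time = 76,960,000 / 12,000,000 = 6.4 s

6.4 seconds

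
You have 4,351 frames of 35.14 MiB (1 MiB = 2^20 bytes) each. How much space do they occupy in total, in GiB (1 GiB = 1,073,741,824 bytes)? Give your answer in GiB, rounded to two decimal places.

Total = 4,351 × 35.14 MiB = 152894.14 MiB
= 152894.14 × 1,048,576 bytes = 160,321,125,744.64 bytes
1 GiB = 1,073,741,824 bytes
160,321,125,744.64 / 1,073,741,824 = 149.31 GiB

149.31 GiB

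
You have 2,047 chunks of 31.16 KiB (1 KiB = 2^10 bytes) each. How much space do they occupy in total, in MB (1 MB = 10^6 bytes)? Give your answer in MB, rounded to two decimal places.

65.32 MB

Total = 2,047 × 31.16 KiB = 63784.52 KiB
= 63784.52 × 1,024 bytes = 65,315,348.48 bytes
1 MB = 1,000,000 bytes
65,315,348.48 / 1,000,000 = 65.32 MB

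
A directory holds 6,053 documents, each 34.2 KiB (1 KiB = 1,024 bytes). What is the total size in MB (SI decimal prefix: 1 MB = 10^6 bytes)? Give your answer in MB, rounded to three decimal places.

211.981 MB

Total = 6,053 × 34.2 KiB = 207012.6 KiB
= 207012.6 × 1,024 bytes = 211,980,902.4 bytes
1 MB = 1,000,000 bytes
211,980,902.4 / 1,000,000 = 211.981 MB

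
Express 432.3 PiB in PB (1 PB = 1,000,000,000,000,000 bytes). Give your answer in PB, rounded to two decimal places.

432.3 PiB = 432.3 × 2^50 bytes = 486,726,529,728,066,355.2 bytes
1 PB = 1,000,000,000,000,000 bytes
486,726,529,728,066,355.2 / 1,000,000,000,000,000 = 486.73 PB

486.73 PB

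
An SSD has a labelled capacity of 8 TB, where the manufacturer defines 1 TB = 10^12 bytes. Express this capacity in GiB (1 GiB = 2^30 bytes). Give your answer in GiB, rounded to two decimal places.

7,450.58 GiB

8 TB × 1,000,000,000,000 bytes/TB = 8,000,000,000,000 bytes
1 GiB = 1,073,741,824 bytes
8,000,000,000,000 / 1,073,741,824 = 7,450.58 GiB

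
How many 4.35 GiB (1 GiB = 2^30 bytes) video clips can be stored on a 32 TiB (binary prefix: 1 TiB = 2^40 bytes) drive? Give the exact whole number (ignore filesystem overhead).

Capacity: 32 TiB = 35,184,372,088,832 bytes
Per item: 4.35 GiB = 4,670,776,934.4 bytes
⌊35,184,372,088,832 / 4,670,776,934.4⌋ = 7,532

7,532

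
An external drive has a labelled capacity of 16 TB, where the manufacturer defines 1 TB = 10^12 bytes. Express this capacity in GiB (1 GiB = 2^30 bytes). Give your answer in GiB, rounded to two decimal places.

16 TB = 16 × 10^12 bytes = 16,000,000,000,000 bytes
1 GiB = 1,073,741,824 bytes
16,000,000,000,000 / 1,073,741,824 = 14,901.16 GiB

14,901.16 GiB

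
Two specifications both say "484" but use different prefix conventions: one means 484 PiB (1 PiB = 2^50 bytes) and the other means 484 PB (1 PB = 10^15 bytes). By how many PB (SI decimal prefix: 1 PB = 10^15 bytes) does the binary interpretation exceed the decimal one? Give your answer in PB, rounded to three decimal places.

484 PiB = 484 × 1,125,899,906,842,624 = 544,935,554,911,830,016 bytes
484 PB = 484 × 1,000,000,000,000,000 = 484,000,000,000,000,000 bytes
difference = 60,935,554,911,830,016 bytes
60,935,554,911,830,016 / 1,000,000,000,000,000 = 60.936 PB

60.936 PB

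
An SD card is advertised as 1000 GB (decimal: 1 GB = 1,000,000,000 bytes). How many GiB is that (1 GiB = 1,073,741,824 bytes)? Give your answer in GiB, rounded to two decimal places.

1000 GB = 1000 × 10^9 bytes = 1,000,000,000,000 bytes
1 GiB = 2^30 bytes = 1,073,741,824 bytes
1,000,000,000,000 / 1,073,741,824 = 931.32 GiB

931.32 GiB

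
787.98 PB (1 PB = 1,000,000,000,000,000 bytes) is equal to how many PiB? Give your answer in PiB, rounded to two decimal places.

787.98 PB = 787.98 × 10^15 bytes = 787,980,000,000,000,000 bytes
1 PiB = 1,125,899,906,842,624 bytes
787,980,000,000,000,000 / 1,125,899,906,842,624 = 699.87 PiB

699.87 PiB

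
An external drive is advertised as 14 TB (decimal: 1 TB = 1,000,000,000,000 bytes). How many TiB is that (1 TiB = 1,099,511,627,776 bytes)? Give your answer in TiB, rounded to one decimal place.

14 TB × 1,000,000,000,000 bytes/TB = 14,000,000,000,000 bytes
1 TiB = 2^40 bytes = 1,099,511,627,776 bytes
14,000,000,000,000 / 1,099,511,627,776 = 12.7 TiB

12.7 TiB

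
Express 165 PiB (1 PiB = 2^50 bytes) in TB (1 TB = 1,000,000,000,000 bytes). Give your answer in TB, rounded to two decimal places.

185,773.48 TB

165 PiB = 165 × 2^50 bytes = 185,773,484,629,032,960 bytes
1 TB = 10^12 bytes = 1,000,000,000,000 bytes
185,773,484,629,032,960 / 1,000,000,000,000 = 185,773.48 TB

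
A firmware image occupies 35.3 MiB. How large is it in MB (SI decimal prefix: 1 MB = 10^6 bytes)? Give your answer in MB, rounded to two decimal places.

37.01 MB

35.3 MiB = 35.3 × 2^20 bytes = 37,014,732.8 bytes
1 MB = 10^6 bytes = 1,000,000 bytes
37,014,732.8 / 1,000,000 = 37.01 MB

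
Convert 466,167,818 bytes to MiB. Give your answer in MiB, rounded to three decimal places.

466,167,818 bytes given.
1 MiB = 2^20 bytes = 1,048,576 bytes
466,167,818 / 1,048,576 = 444.572 MiB

444.572 MiB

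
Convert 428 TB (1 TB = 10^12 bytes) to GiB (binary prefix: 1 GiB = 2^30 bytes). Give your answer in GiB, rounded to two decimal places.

398,606.06 GiB

428 TB × 1,000,000,000,000 bytes/TB = 428,000,000,000,000 bytes
1 GiB = 2^30 bytes = 1,073,741,824 bytes
428,000,000,000,000 / 1,073,741,824 = 398,606.06 GiB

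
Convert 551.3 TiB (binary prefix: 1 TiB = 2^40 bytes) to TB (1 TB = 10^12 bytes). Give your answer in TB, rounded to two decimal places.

551.3 TiB = 551.3 × 2^40 bytes = 606,160,760,392,908.8 bytes
1 TB = 10^12 bytes = 1,000,000,000,000 bytes
606,160,760,392,908.8 / 1,000,000,000,000 = 606.16 TB

606.16 TB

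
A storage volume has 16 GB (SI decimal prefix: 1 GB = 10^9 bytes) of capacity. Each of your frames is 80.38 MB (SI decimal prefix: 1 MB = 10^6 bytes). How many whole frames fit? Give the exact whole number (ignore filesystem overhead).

199

Capacity: 16 GB = 16,000,000,000 bytes
Per item: 80.38 MB = 80,380,000 bytes
⌊16,000,000,000 / 80,380,000⌋ = 199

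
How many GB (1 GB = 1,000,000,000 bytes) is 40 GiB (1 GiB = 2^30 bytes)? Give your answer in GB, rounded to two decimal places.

42.95 GB

40 GiB = 40 × 2^30 bytes = 42,949,672,960 bytes
1 GB = 10^9 bytes = 1,000,000,000 bytes
42,949,672,960 / 1,000,000,000 = 42.95 GB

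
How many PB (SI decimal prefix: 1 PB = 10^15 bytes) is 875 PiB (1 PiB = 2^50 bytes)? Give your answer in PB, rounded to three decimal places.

875 PiB = 875 × 2^50 bytes = 985,162,418,487,296,000 bytes
1 PB = 10^15 bytes = 1,000,000,000,000,000 bytes
985,162,418,487,296,000 / 1,000,000,000,000,000 = 985.162 PB

985.162 PB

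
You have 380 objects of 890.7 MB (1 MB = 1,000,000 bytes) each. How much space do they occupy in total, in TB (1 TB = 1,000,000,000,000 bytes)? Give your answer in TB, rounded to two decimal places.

Total = 380 × 890.7 MB = 338,466 MB
= 338,466 × 1,000,000 bytes = 338,466,000,000 bytes
1 TB = 1,000,000,000,000 bytes
338,466,000,000 / 1,000,000,000,000 = 0.34 TB

0.34 TB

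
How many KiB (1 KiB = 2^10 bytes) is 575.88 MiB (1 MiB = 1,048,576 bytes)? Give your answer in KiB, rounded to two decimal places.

575.88 MiB × 1,048,576 bytes/MiB = 603,853,946.88 bytes
1 KiB = 2^10 bytes = 1,024 bytes
603,853,946.88 / 1,024 = 589,701.12 KiB

589,701.12 KiB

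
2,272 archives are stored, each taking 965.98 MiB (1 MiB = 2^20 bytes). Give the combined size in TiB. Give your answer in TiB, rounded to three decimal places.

2.093 TiB

Total = 2,272 × 965.98 MiB = 2194706.56 MiB
= 2194706.56 × 1,048,576 bytes = 2,301,316,625,858.56 bytes
1 TiB = 1,099,511,627,776 bytes
2,301,316,625,858.56 / 1,099,511,627,776 = 2.093 TiB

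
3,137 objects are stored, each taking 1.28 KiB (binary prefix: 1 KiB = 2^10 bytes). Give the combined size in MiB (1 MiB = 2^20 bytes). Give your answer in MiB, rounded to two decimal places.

Total = 3,137 × 1.28 KiB = 4015.36 KiB
= 4015.36 × 1,024 bytes = 4,111,728.64 bytes
1 MiB = 1,048,576 bytes
4,111,728.64 / 1,048,576 = 3.92 MiB

3.92 MiB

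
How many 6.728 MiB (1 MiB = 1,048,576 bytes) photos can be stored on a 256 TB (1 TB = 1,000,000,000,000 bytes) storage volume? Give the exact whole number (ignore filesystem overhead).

36,287,251

Capacity: 256 TB = 256,000,000,000,000 bytes
Per item: 6.728 MiB = 7,054,819.328 bytes
⌊256,000,000,000,000 / 7,054,819.328⌋ = 36,287,251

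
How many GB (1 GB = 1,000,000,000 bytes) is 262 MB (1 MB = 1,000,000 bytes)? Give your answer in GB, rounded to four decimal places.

0.2620 GB

262 MB = 262 × 10^6 bytes = 262,000,000 bytes
1 GB = 1,000,000,000 bytes
262,000,000 / 1,000,000,000 = 0.2620 GB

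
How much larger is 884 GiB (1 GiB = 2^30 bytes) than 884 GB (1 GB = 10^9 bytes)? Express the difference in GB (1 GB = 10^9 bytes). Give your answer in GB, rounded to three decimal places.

65.188 GB

884 GiB = 884 × 1,073,741,824 = 949,187,772,416 bytes
884 GB = 884 × 1,000,000,000 = 884,000,000,000 bytes
difference = 65,187,772,416 bytes
65,187,772,416 / 1,000,000,000 = 65.188 GB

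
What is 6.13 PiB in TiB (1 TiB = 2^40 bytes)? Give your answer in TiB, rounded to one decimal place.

6.13 PiB × 1,125,899,906,842,624 bytes/PiB = 6,901,766,428,945,285.12 bytes
1 TiB = 1,099,511,627,776 bytes
6,901,766,428,945,285.12 / 1,099,511,627,776 = 6,277.1 TiB

6,277.1 TiB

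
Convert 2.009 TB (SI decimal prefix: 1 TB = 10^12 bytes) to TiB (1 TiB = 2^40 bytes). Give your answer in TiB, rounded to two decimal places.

1.83 TiB

2.009 TB = 2.009 × 10^12 bytes = 2,009,000,000,000 bytes
1 TiB = 1,099,511,627,776 bytes
2,009,000,000,000 / 1,099,511,627,776 = 1.83 TiB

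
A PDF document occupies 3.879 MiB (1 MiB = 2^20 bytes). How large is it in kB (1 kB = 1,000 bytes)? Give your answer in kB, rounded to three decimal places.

3.879 MiB = 3.879 × 2^20 bytes = 4,067,426.304 bytes
1 kB = 1,000 bytes
4,067,426.304 / 1,000 = 4,067.426 kB

4,067.426 kB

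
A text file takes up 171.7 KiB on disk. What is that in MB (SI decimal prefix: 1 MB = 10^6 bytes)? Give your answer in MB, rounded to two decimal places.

171.7 KiB = 171.7 × 2^10 bytes = 175,820.8 bytes
1 MB = 1,000,000 bytes
175,820.8 / 1,000,000 = 0.18 MB

0.18 MB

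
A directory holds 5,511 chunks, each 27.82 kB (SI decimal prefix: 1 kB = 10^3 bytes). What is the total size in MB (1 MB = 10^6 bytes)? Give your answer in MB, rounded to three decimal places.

153.316 MB

Total = 5,511 × 27.82 kB = 153316.02 kB
= 153316.02 × 1,000 bytes = 153,316,020 bytes
1 MB = 1,000,000 bytes
153,316,020 / 1,000,000 = 153.316 MB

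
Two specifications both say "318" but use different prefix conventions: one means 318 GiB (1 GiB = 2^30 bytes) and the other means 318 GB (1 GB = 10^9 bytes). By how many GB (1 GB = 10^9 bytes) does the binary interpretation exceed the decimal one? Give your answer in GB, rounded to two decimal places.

23.45 GB

318 GiB = 318 × 1,073,741,824 = 341,449,900,032 bytes
318 GB = 318 × 1,000,000,000 = 318,000,000,000 bytes
difference = 23,449,900,032 bytes
23,449,900,032 / 1,000,000,000 = 23.45 GB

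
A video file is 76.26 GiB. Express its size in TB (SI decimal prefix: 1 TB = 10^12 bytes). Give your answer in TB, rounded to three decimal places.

76.26 GiB = 76.26 × 2^30 bytes = 81,883,551,498.24 bytes
1 TB = 1,000,000,000,000 bytes
81,883,551,498.24 / 1,000,000,000,000 = 0.082 TB

0.082 TB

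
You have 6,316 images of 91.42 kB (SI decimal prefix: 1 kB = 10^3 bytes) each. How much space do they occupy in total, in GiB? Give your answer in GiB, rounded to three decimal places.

Total = 6,316 × 91.42 kB = 577408.72 kB
= 577408.72 × 1,000 bytes = 577,408,720 bytes
1 GiB = 1,073,741,824 bytes
577,408,720 / 1,073,741,824 = 0.538 GiB

0.538 GiB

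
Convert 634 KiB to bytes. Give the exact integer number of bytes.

634 × 1,024 = 649,216 bytes  (1 KiB = 2^10 bytes)

649,216 bytes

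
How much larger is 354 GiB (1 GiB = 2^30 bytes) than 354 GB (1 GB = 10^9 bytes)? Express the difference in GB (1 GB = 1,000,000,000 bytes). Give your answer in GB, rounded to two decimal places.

26.10 GB

354 GiB = 354 × 1,073,741,824 = 380,104,605,696 bytes
354 GB = 354 × 1,000,000,000 = 354,000,000,000 bytes
difference = 26,104,605,696 bytes
26,104,605,696 / 1,000,000,000 = 26.10 GB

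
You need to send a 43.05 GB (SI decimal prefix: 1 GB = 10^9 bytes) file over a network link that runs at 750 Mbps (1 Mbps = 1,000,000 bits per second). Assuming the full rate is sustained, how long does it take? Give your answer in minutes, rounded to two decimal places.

43.05 GB = 43,050,000,000 bytes = 344,400,000,000 bits
750 Mbps = 750,000,000 bits/s
time = 344,400,000,000 / 750,000,000 = 459.200 s
459.200 s / 60 = 7.65 minutes

7.65 minutes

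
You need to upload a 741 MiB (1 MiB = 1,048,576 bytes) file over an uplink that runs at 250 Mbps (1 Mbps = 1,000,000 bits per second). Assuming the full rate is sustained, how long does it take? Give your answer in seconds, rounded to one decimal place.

24.9 seconds

741 MiB = 776,994,816 bytes = 6,215,958,528 bits
250 Mbps = 250,000,000 bits/s
time = 6,215,958,528 / 250,000,000 = 24.9 s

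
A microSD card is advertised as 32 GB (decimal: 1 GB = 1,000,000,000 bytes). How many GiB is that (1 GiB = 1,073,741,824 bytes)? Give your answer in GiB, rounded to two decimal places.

29.80 GiB

32 GB × 1,000,000,000 bytes/GB = 32,000,000,000 bytes
1 GiB = 2^30 bytes = 1,073,741,824 bytes
32,000,000,000 / 1,073,741,824 = 29.80 GiB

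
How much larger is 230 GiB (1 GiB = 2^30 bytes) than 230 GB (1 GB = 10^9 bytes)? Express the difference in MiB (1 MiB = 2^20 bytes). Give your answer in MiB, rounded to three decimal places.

16,174.907 MiB

230 GiB = 230 × 1,073,741,824 = 246,960,619,520 bytes
230 GB = 230 × 1,000,000,000 = 230,000,000,000 bytes
difference = 16,960,619,520 bytes
16,960,619,520 / 1,048,576 = 16,174.907 MiB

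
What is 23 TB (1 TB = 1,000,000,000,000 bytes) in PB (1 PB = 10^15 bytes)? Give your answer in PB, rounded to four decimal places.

23 TB = 23 × 10^12 bytes = 23,000,000,000,000 bytes
1 PB = 1,000,000,000,000,000 bytes
23,000,000,000,000 / 1,000,000,000,000,000 = 0.0230 PB

0.0230 PB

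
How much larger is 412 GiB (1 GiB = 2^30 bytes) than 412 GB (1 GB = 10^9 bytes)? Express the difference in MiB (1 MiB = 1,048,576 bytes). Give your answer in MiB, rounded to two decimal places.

412 GiB = 412 × 1,073,741,824 = 442,381,631,488 bytes
412 GB = 412 × 1,000,000,000 = 412,000,000,000 bytes
difference = 30,381,631,488 bytes
30,381,631,488 / 1,048,576 = 28,974.18 MiB

28,974.18 MiB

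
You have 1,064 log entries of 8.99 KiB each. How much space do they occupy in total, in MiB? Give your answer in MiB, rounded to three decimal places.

Total = 1,064 × 8.99 KiB = 9565.36 KiB
= 9565.36 × 1,024 bytes = 9,794,928.64 bytes
1 MiB = 1,048,576 bytes
9,794,928.64 / 1,048,576 = 9.341 MiB

9.341 MiB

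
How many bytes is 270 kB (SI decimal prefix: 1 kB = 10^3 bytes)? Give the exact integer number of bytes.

270 × 1,000 = 270,000 bytes

270,000 bytes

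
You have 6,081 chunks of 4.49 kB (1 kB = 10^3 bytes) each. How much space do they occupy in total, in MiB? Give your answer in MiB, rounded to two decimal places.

26.04 MiB

Total = 6,081 × 4.49 kB = 27303.69 kB
= 27303.69 × 1,000 bytes = 27,303,690 bytes
1 MiB = 1,048,576 bytes
27,303,690 / 1,048,576 = 26.04 MiB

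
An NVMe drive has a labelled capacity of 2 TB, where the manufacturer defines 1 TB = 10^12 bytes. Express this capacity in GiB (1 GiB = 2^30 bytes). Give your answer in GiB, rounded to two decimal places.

2 TB × 1,000,000,000,000 bytes/TB = 2,000,000,000,000 bytes
1 GiB = 1,073,741,824 bytes
2,000,000,000,000 / 1,073,741,824 = 1,862.65 GiB

1,862.65 GiB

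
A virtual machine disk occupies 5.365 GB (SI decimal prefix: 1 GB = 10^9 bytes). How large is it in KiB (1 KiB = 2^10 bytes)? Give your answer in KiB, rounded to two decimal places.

5,239,257.81 KiB

5.365 GB × 1,000,000,000 bytes/GB = 5,365,000,000 bytes
1 KiB = 2^10 bytes = 1,024 bytes
5,365,000,000 / 1,024 = 5,239,257.81 KiB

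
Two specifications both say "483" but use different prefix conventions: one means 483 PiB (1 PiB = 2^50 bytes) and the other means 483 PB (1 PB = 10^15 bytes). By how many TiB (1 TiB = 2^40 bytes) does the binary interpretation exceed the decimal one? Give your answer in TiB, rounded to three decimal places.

55,306.059 TiB

483 PiB = 483 × 1,125,899,906,842,624 = 543,809,655,004,987,392 bytes
483 PB = 483 × 1,000,000,000,000,000 = 483,000,000,000,000,000 bytes
difference = 60,809,655,004,987,392 bytes
60,809,655,004,987,392 / 1,099,511,627,776 = 55,306.059 TiB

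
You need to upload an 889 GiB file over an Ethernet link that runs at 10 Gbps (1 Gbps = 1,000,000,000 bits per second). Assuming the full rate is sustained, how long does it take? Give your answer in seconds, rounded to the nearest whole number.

764 seconds

889 GiB = 954,556,481,536 bytes = 7,636,451,852,288 bits
10 Gbps = 10,000,000,000 bits/s
time = 7,636,451,852,288 / 10,000,000,000 = 764 s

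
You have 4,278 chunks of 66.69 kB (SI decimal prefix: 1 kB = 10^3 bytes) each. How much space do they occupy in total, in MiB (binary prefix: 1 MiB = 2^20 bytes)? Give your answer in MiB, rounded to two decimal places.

Total = 4,278 × 66.69 kB = 285299.82 kB
= 285299.82 × 1,000 bytes = 285,299,820 bytes
1 MiB = 1,048,576 bytes
285,299,820 / 1,048,576 = 272.08 MiB

272.08 MiB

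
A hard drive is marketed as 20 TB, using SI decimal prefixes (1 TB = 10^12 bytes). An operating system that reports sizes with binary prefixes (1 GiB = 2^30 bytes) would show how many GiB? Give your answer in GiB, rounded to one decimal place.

18,626.5 GiB

20 TB × 1,000,000,000,000 bytes/TB = 20,000,000,000,000 bytes
1 GiB = 1,073,741,824 bytes
20,000,000,000,000 / 1,073,741,824 = 18,626.5 GiB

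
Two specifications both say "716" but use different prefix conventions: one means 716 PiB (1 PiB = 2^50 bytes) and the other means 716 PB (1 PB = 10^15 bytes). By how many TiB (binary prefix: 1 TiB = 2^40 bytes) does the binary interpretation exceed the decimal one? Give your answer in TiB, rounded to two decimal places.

716 PiB = 716 × 1,125,899,906,842,624 = 806,144,333,299,318,784 bytes
716 PB = 716 × 1,000,000,000,000,000 = 716,000,000,000,000,000 bytes
difference = 90,144,333,299,318,784 bytes
90,144,333,299,318,784 / 1,099,511,627,776 = 81,985.79 TiB

81,985.79 TiB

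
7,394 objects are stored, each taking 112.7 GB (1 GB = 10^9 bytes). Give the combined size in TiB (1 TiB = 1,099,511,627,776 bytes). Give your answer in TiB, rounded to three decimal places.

Total = 7,394 × 112.7 GB = 833303.8 GB
= 833303.8 × 1,000,000,000 bytes = 833,303,800,000,000 bytes
1 TiB = 1,099,511,627,776 bytes
833,303,800,000,000 / 1,099,511,627,776 = 757.885 TiB

757.885 TiB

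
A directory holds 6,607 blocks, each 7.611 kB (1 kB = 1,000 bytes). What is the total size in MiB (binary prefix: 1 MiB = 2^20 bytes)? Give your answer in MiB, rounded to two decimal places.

47.96 MiB

Total = 6,607 × 7.611 kB = 50285.877 kB
= 50285.877 × 1,000 bytes = 50,285,877 bytes
1 MiB = 1,048,576 bytes
50,285,877 / 1,048,576 = 47.96 MiB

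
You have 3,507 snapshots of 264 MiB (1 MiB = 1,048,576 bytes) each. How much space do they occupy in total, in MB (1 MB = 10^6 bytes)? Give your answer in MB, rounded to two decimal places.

970,821.99 MB

Total = 3,507 × 264 MiB = 925,848 MiB
= 925,848 × 1,048,576 bytes = 970,821,992,448 bytes
1 MB = 1,000,000 bytes
970,821,992,448 / 1,000,000 = 970,821.99 MB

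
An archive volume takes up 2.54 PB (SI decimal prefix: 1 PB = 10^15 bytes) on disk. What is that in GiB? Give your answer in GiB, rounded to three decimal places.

2,365,559.340 GiB

2.54 PB × 1,000,000,000,000,000 bytes/PB = 2,540,000,000,000,000 bytes
1 GiB = 1,073,741,824 bytes
2,540,000,000,000,000 / 1,073,741,824 = 2,365,559.340 GiB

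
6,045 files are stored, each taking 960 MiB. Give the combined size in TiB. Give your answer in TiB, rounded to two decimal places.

5.53 TiB

Total = 6,045 × 960 MiB = 5,803,200 MiB
= 5,803,200 × 1,048,576 bytes = 6,085,096,243,200 bytes
1 TiB = 1,099,511,627,776 bytes
6,085,096,243,200 / 1,099,511,627,776 = 5.53 TiB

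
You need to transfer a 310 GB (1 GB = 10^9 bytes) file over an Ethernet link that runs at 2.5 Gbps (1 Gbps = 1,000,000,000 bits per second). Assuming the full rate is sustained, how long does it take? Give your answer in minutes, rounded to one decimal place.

16.5 minutes

310 GB = 310,000,000,000 bytes = 2,480,000,000,000 bits
2.5 Gbps = 2,500,000,000 bits/s
time = 2,480,000,000,000 / 2,500,000,000 = 992.00 s
992.00 s / 60 = 16.5 minutes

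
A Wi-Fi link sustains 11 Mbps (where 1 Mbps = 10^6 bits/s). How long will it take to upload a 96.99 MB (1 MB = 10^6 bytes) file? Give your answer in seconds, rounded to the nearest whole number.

71 seconds

96.99 MB = 96,990,000 bytes = 775,920,000 bits
11 Mbps = 11,000,000 bits/s
time = 775,920,000 / 11,000,000 = 71 s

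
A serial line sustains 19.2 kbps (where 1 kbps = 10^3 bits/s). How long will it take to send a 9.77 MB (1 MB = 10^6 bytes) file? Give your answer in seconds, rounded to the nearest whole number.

9.77 MB = 9,770,000 bytes = 78,160,000 bits
19.2 kbps = 19,200 bits/s
time = 78,160,000 / 19,200 = 4,071 s

4,071 seconds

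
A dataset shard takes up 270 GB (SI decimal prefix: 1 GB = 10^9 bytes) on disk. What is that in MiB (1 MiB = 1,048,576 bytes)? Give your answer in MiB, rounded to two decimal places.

270 GB × 1,000,000,000 bytes/GB = 270,000,000,000 bytes
1 MiB = 2^20 bytes = 1,048,576 bytes
270,000,000,000 / 1,048,576 = 257,492.07 MiB

257,492.07 MiB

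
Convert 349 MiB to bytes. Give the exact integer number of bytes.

349 × 1,048,576 = 365,953,024 bytes  (1 MiB = 2^20 bytes)

365,953,024 bytes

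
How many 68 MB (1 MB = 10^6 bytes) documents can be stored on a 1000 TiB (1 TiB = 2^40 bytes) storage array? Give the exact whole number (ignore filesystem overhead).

Capacity: 1000 TiB = 1,099,511,627,776,000 bytes
Per item: 68 MB = 68,000,000 bytes
⌊1,099,511,627,776,000 / 68,000,000⌋ = 16,169,288

16,169,288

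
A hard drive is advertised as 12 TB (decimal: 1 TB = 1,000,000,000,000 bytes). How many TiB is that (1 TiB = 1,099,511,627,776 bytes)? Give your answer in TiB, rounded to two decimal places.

10.91 TiB

12 TB × 1,000,000,000,000 bytes/TB = 12,000,000,000,000 bytes
1 TiB = 1,099,511,627,776 bytes
12,000,000,000,000 / 1,099,511,627,776 = 10.91 TiB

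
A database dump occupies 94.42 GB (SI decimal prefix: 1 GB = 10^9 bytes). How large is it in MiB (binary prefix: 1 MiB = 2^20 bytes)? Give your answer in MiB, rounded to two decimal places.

90,045.93 MiB

94.42 GB × 1,000,000,000 bytes/GB = 94,420,000,000 bytes
1 MiB = 2^20 bytes = 1,048,576 bytes
94,420,000,000 / 1,048,576 = 90,045.93 MiB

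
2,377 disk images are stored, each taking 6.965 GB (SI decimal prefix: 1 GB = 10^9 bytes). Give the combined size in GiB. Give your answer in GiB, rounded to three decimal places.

15,418.795 GiB

Total = 2,377 × 6.965 GB = 16555.805 GB
= 16555.805 × 1,000,000,000 bytes = 16,555,805,000,000 bytes
1 GiB = 1,073,741,824 bytes
16,555,805,000,000 / 1,073,741,824 = 15,418.795 GiB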